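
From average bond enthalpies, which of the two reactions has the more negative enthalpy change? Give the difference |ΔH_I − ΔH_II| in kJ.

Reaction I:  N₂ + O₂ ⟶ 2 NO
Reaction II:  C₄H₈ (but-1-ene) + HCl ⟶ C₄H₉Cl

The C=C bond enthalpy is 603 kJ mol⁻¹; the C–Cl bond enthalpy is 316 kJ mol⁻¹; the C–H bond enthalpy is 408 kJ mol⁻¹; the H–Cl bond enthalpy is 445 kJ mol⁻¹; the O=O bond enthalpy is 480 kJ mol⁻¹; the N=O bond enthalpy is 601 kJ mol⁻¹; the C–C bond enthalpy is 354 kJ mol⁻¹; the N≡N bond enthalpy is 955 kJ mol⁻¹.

Reaction II, by 263 kJ

Reaction I:
  Bonds broken (reactants):
    N≡N: 1 × 955 = 955
    O=O: 1 × 480 = 480
    Σ(broken) = 1435 kJ
  Bonds formed (products):
    N=O: 2 × 601 = 1202
    Σ(formed) = 1202 kJ
  ΔH_I = 1435 − 1202 = +233 kJ
Reaction II:
  Bonds broken (reactants):
    C–C: 2 × 354 = 708
    C–H: 8 × 408 = 3264
    C=C: 1 × 603 = 603
    H–Cl: 1 × 445 = 445
    Σ(broken) = 5020 kJ
  Bonds formed (products):
    C–C: 3 × 354 = 1062
    C–Cl: 1 × 316 = 316
    C–H: 9 × 408 = 3672
    Σ(formed) = 5050 kJ
  ΔH_II = 5020 − 5050 = −30 kJ
ΔH_I − ΔH_II = +263 kJ, so reaction II has the more negative ΔH; |ΔH_I − ΔH_II| = 263 kJ.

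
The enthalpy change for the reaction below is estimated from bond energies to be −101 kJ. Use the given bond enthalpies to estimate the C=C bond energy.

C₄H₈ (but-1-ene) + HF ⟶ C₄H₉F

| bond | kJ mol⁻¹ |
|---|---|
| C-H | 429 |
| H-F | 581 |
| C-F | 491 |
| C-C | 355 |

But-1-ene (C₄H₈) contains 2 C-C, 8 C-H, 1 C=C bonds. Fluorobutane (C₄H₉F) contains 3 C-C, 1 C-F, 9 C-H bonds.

D(C=C) ≈ 593 kJ/mol

Let D be the C=C bond energy.
Σ(broken) = 2×355 + 8×429 + 1×D + 1×581 = 4723 + D
Σ(formed) = 3×355 + 1×491 + 9×429 = 5417
ΔH = Σ(broken) − Σ(formed) = (4723 + D) − (5417) = −694 + D
Setting this equal to −101 kJ gives D = 593 kJ/mol.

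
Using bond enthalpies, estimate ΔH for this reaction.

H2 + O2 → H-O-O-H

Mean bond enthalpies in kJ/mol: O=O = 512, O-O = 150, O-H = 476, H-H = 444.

Bonds broken (reactants):
  H-H: 1 × 444 = 444
  O=O: 1 × 512 = 512
  Σ(broken) = 956 kJ
Bonds formed (products):
  O-H: 2 × 476 = 952
  O-O: 1 × 150 = 150
  Σ(formed) = 1102 kJ
ΔH = Σ(broken) − Σ(formed) = 956 − 1102 = −146 kJ

ΔH ≈ −146 kJ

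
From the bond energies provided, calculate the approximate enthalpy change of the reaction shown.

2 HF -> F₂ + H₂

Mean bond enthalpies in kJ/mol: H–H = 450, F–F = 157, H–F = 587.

ΔH ≈ +567 kJ

Bonds broken (reactants):
  H–F: 2 × 587 = 1174
  Σ(broken) = 1174 kJ
Bonds formed (products):
  F–F: 1 × 157 = 157
  H–H: 1 × 450 = 450
  Σ(formed) = 607 kJ
ΔH = Σ(broken) − Σ(formed) = 1174 − 607 = +567 kJ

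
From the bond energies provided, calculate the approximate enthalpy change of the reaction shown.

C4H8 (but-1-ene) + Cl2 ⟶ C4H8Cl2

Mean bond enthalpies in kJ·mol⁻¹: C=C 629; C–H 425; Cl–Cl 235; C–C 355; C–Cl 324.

ΔH ≈ −139 kJ

Bonds broken (reactants):
  C–C: 2 × 355 = 710
  C–H: 8 × 425 = 3400
  C=C: 1 × 629 = 629
  Cl–Cl: 1 × 235 = 235
  Σ(broken) = 4974 kJ
Bonds formed (products):
  C–C: 3 × 355 = 1065
  C–Cl: 2 × 324 = 648
  C–H: 8 × 425 = 3400
  Σ(formed) = 5113 kJ
ΔH = Σ(broken) − Σ(formed) = 4974 − 5113 = −139 kJ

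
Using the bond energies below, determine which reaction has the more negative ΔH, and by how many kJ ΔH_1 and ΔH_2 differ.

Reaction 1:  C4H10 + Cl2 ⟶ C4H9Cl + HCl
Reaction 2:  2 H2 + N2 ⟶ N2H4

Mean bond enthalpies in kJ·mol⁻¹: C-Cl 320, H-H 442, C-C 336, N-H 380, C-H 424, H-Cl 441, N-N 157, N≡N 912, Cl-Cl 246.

Reaction 1:
  Bonds broken (reactants):
    C-C: 3 × 336 = 1008
    C-H: 10 × 424 = 4240
    Cl-Cl: 1 × 246 = 246
    Σ(broken) = 5494 kJ
  Bonds formed (products):
    C-C: 3 × 336 = 1008
    C-Cl: 1 × 320 = 320
    C-H: 9 × 424 = 3816
    H-Cl: 1 × 441 = 441
    Σ(formed) = 5585 kJ
  ΔH_1 = 5494 − 5585 = −91 kJ
Reaction 2:
  Bonds broken (reactants):
    H-H: 2 × 442 = 884
    N≡N: 1 × 912 = 912
    Σ(broken) = 1796 kJ
  Bonds formed (products):
    N-H: 4 × 380 = 1520
    N-N: 1 × 157 = 157
    Σ(formed) = 1677 kJ
  ΔH_2 = 1796 − 1677 = +119 kJ
ΔH_1 − ΔH_2 = −210 kJ, so reaction 1 has the more negative ΔH; |ΔH_1 − ΔH_2| = 210 kJ.

Reaction 1, by 210 kJ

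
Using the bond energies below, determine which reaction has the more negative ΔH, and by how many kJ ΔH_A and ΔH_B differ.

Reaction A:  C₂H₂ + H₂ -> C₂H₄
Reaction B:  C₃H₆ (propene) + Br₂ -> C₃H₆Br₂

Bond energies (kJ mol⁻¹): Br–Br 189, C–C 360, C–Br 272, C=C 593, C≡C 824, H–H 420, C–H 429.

Reaction A, by 85 kJ

Reaction A:
  Bonds broken (reactants):
    C≡C: 1 × 824 = 824
    C–H: 2 × 429 = 858
    H–H: 1 × 420 = 420
    Σ(broken) = 2102 kJ
  Bonds formed (products):
    C–H: 4 × 429 = 1716
    C=C: 1 × 593 = 593
    Σ(formed) = 2309 kJ
  ΔH_A = 2102 − 2309 = −207 kJ
Reaction B:
  Bonds broken (reactants):
    Br–Br: 1 × 189 = 189
    C–C: 1 × 360 = 360
    C–H: 6 × 429 = 2574
    C=C: 1 × 593 = 593
    Σ(broken) = 3716 kJ
  Bonds formed (products):
    C–Br: 2 × 272 = 544
    C–C: 2 × 360 = 720
    C–H: 6 × 429 = 2574
    Σ(formed) = 3838 kJ
  ΔH_B = 3716 − 3838 = −122 kJ
ΔH_A − ΔH_B = −85 kJ, so reaction A has the more negative ΔH; |ΔH_A − ΔH_B| = 85 kJ.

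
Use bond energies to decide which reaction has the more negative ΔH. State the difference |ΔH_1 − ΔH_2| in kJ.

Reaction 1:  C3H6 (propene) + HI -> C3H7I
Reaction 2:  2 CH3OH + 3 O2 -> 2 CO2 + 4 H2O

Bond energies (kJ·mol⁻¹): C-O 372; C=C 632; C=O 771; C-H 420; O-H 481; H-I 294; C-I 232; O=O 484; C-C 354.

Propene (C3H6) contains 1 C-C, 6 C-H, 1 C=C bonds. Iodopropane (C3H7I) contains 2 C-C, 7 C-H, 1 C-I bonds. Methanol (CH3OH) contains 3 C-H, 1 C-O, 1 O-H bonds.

Reaction 1:
  Bonds broken (reactants):
    C-C: 1 × 354 = 354
    C-H: 6 × 420 = 2520
    C=C: 1 × 632 = 632
    H-I: 1 × 294 = 294
    Σ(broken) = 3800 kJ
  Bonds formed (products):
    C-C: 2 × 354 = 708
    C-H: 7 × 420 = 2940
    C-I: 1 × 232 = 232
    Σ(formed) = 3880 kJ
  ΔH_1 = 3800 − 3880 = −80 kJ
Reaction 2:
  Bonds broken (reactants):
    C-H: 6 × 420 = 2520
    C-O: 2 × 372 = 744
    O-H: 2 × 481 = 962
    O=O: 3 × 484 = 1452
    Σ(broken) = 5678 kJ
  Bonds formed (products):
    C=O: 4 × 771 = 3084
    O-H: 8 × 481 = 3848
    Σ(formed) = 6932 kJ
  ΔH_2 = 5678 − 6932 = −1254 kJ
ΔH_1 − ΔH_2 = +1174 kJ, so reaction 2 has the more negative ΔH; |ΔH_1 − ΔH_2| = 1174 kJ.

Reaction 2, by 1174 kJ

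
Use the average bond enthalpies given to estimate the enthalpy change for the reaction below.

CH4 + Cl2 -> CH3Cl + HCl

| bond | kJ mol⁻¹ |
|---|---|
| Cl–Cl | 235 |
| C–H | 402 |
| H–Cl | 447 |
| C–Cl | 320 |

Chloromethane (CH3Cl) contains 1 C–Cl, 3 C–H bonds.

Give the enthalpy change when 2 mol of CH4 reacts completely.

Bonds broken (reactants):
  C–H: 4 × 402 = 1608
  Cl–Cl: 1 × 235 = 235
  Σ(broken) = 1843 kJ
Bonds formed (products):
  C–Cl: 1 × 320 = 320
  C–H: 3 × 402 = 1206
  H–Cl: 1 × 447 = 447
  Σ(formed) = 1973 kJ
ΔH = Σ(broken) − Σ(formed) = 1843 − 1973 = −130 kJ
For 2× the reaction as written: 2 × (−130) = −260 kJ

ΔH = −260 kJ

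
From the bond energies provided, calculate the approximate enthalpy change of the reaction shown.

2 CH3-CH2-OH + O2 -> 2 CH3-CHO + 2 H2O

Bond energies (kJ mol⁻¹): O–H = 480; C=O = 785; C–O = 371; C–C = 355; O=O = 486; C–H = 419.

ΔH ≈ −464 kJ

Bonds broken (reactants):
  C–C: 2 × 355 = 710
  C–H: 10 × 419 = 4190
  C–O: 2 × 371 = 742
  O–H: 2 × 480 = 960
  O=O: 1 × 486 = 486
  Σ(broken) = 7088 kJ
Bonds formed (products):
  C–C: 2 × 355 = 710
  C–H: 8 × 419 = 3352
  C=O: 2 × 785 = 1570
  O–H: 4 × 480 = 1920
  Σ(formed) = 7552 kJ
ΔH = Σ(broken) − Σ(formed) = 7088 − 7552 = −464 kJ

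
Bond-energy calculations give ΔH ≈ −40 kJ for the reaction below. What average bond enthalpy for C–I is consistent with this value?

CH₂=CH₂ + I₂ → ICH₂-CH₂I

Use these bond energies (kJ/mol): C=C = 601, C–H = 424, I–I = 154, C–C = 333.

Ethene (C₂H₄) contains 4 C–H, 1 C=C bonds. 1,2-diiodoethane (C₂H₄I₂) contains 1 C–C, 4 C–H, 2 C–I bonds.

D(C–I) ≈ 231 kJ/mol

Let D be the C–I bond energy.
Σ(broken) = 4×424 + 1×601 + 1×154 = 2451
Σ(formed) = 1×333 + 4×424 + 2×D = 2029 + 2D
ΔH = Σ(broken) − Σ(formed) = (2451) − (2029 + 2D) = +422 − 2D
Setting this equal to −40 kJ gives 2D = 462, so D = 231 kJ/mol.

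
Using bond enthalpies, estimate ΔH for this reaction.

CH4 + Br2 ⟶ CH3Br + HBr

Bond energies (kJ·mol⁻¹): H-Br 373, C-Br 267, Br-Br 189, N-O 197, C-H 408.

ΔH ≈ −43 kJ

Bonds broken (reactants):
  Br-Br: 1 × 189 = 189
  C-H: 4 × 408 = 1632
  Σ(broken) = 1821 kJ
Bonds formed (products):
  C-Br: 1 × 267 = 267
  C-H: 3 × 408 = 1224
  H-Br: 1 × 373 = 373
  Σ(formed) = 1864 kJ
ΔH = Σ(broken) − Σ(formed) = 1821 − 1864 = −43 kJ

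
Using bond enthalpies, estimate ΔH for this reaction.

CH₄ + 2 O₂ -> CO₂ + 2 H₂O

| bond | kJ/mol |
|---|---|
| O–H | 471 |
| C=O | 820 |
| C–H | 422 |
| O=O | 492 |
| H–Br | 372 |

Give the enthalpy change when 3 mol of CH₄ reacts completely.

ΔH = −2556 kJ

Bonds broken (reactants):
  C–H: 4 × 422 = 1688
  O=O: 2 × 492 = 984
  Σ(broken) = 2672 kJ
Bonds formed (products):
  C=O: 2 × 820 = 1640
  O–H: 4 × 471 = 1884
  Σ(formed) = 3524 kJ
ΔH = Σ(broken) − Σ(formed) = 2672 − 3524 = −852 kJ
For 3× the reaction as written: 3 × (−852) = −2556 kJ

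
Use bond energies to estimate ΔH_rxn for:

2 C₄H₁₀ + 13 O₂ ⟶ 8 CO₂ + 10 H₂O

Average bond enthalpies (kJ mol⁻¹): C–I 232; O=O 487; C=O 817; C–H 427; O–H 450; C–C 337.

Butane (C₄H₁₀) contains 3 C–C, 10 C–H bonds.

ΔH ≈ −5179 kJ

Bonds broken (reactants):
  C–C: 6 × 337 = 2022
  C–H: 20 × 427 = 8540
  O=O: 13 × 487 = 6331
  Σ(broken) = 16893 kJ
Bonds formed (products):
  C=O: 16 × 817 = 13072
  O–H: 20 × 450 = 9000
  Σ(formed) = 22072 kJ
ΔH = Σ(broken) − Σ(formed) = 16893 − 22072 = −5179 kJ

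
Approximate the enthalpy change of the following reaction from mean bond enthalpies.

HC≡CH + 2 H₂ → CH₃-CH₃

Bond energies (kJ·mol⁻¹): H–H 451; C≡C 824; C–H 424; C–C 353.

ΔH ≈ −323 kJ

Bonds broken (reactants):
  C≡C: 1 × 824 = 824
  C–H: 2 × 424 = 848
  H–H: 2 × 451 = 902
  Σ(broken) = 2574 kJ
Bonds formed (products):
  C–C: 1 × 353 = 353
  C–H: 6 × 424 = 2544
  Σ(formed) = 2897 kJ
ΔH = Σ(broken) − Σ(formed) = 2574 − 2897 = −323 kJ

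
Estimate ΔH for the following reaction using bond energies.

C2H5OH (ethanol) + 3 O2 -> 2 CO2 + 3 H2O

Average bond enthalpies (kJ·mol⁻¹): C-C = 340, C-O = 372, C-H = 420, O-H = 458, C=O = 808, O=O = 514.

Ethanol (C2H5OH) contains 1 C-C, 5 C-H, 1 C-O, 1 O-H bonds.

Bonds broken (reactants):
  C-C: 1 × 340 = 340
  C-H: 5 × 420 = 2100
  C-O: 1 × 372 = 372
  O-H: 1 × 458 = 458
  O=O: 3 × 514 = 1542
  Σ(broken) = 4812 kJ
Bonds formed (products):
  C=O: 4 × 808 = 3232
  O-H: 6 × 458 = 2748
  Σ(formed) = 5980 kJ
ΔH = Σ(broken) − Σ(formed) = 4812 − 5980 = −1168 kJ

ΔH ≈ −1168 kJ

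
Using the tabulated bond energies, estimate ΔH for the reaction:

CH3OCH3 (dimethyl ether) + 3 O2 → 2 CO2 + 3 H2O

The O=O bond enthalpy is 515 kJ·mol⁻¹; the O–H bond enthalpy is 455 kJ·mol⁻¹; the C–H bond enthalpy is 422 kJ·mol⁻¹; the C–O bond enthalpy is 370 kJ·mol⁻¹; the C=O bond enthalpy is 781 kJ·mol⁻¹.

ΔH ≈ −1037 kJ

Bonds broken (reactants):
  C–H: 6 × 422 = 2532
  C–O: 2 × 370 = 740
  O=O: 3 × 515 = 1545
  Σ(broken) = 4817 kJ
Bonds formed (products):
  C=O: 4 × 781 = 3124
  O–H: 6 × 455 = 2730
  Σ(formed) = 5854 kJ
ΔH = Σ(broken) − Σ(formed) = 4817 − 5854 = −1037 kJ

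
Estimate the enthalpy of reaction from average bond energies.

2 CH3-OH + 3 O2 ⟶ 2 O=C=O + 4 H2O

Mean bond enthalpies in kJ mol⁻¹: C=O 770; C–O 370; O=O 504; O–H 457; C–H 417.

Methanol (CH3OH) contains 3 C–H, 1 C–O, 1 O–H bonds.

Bonds broken (reactants):
  C–H: 6 × 417 = 2502
  C–O: 2 × 370 = 740
  O–H: 2 × 457 = 914
  O=O: 3 × 504 = 1512
  Σ(broken) = 5668 kJ
Bonds formed (products):
  C=O: 4 × 770 = 3080
  O–H: 8 × 457 = 3656
  Σ(formed) = 6736 kJ
ΔH = Σ(broken) − Σ(formed) = 5668 − 6736 = −1068 kJ

ΔH ≈ −1068 kJ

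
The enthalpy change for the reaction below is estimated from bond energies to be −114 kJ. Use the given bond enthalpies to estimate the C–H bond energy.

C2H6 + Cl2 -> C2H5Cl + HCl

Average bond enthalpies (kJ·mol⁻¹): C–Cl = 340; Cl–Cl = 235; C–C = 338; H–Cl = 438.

Let D be the C–H bond energy.
Σ(broken) = 1×338 + 6×D + 1×235 = 573 + 6D
Σ(formed) = 1×338 + 1×340 + 5×D + 1×438 = 1116 + 5D
ΔH = Σ(broken) − Σ(formed) = (573 + 6D) − (1116 + 5D) = −543 + D
Setting this equal to −114 kJ gives D = 429 kJ/mol.

D(C–H) ≈ 429 kJ/mol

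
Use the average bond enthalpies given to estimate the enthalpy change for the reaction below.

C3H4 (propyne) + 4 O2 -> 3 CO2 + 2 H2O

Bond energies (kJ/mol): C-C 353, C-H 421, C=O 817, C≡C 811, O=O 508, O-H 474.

Bonds broken (reactants):
  C≡C: 1 × 811 = 811
  C-C: 1 × 353 = 353
  C-H: 4 × 421 = 1684
  O=O: 4 × 508 = 2032
  Σ(broken) = 4880 kJ
Bonds formed (products):
  C=O: 6 × 817 = 4902
  O-H: 4 × 474 = 1896
  Σ(formed) = 6798 kJ
ΔH = Σ(broken) − Σ(formed) = 4880 − 6798 = −1918 kJ

ΔH ≈ −1918 kJ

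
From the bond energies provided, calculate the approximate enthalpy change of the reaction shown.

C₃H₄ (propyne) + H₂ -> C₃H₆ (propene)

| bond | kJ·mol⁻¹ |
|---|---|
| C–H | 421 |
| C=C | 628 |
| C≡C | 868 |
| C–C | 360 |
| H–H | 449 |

ΔH ≈ −153 kJ

Bonds broken (reactants):
  C≡C: 1 × 868 = 868
  C–C: 1 × 360 = 360
  C–H: 4 × 421 = 1684
  H–H: 1 × 449 = 449
  Σ(broken) = 3361 kJ
Bonds formed (products):
  C–C: 1 × 360 = 360
  C–H: 6 × 421 = 2526
  C=C: 1 × 628 = 628
  Σ(formed) = 3514 kJ
ΔH = Σ(broken) − Σ(formed) = 3361 − 3514 = −153 kJ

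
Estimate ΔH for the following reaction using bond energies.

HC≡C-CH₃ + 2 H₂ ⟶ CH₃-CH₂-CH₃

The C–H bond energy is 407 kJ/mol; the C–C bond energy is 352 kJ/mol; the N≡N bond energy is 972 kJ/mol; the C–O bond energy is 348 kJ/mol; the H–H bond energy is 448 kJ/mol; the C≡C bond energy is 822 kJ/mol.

ΔH ≈ −262 kJ

Bonds broken (reactants):
  C≡C: 1 × 822 = 822
  C–C: 1 × 352 = 352
  C–H: 4 × 407 = 1628
  H–H: 2 × 448 = 896
  Σ(broken) = 3698 kJ
Bonds formed (products):
  C–C: 2 × 352 = 704
  C–H: 8 × 407 = 3256
  Σ(formed) = 3960 kJ
ΔH = Σ(broken) − Σ(formed) = 3698 − 3960 = −262 kJ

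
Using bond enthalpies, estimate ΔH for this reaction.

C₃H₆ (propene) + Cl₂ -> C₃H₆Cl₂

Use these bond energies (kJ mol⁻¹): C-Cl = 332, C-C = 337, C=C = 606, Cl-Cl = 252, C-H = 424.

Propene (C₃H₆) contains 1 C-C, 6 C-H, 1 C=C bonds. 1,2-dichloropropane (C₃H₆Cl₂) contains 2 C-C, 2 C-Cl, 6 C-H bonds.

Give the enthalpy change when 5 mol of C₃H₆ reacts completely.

Bonds broken (reactants):
  C-C: 1 × 337 = 337
  C-H: 6 × 424 = 2544
  C=C: 1 × 606 = 606
  Cl-Cl: 1 × 252 = 252
  Σ(broken) = 3739 kJ
Bonds formed (products):
  C-C: 2 × 337 = 674
  C-Cl: 2 × 332 = 664
  C-H: 6 × 424 = 2544
  Σ(formed) = 3882 kJ
ΔH = Σ(broken) − Σ(formed) = 3739 − 3882 = −143 kJ
For 5× the reaction as written: 5 × (−143) = −715 kJ

ΔH = −715 kJ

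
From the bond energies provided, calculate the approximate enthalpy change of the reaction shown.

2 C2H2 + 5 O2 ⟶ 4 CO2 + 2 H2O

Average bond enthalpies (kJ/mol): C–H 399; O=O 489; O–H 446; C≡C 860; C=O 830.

ΔH ≈ −2663 kJ

Bonds broken (reactants):
  C≡C: 2 × 860 = 1720
  C–H: 4 × 399 = 1596
  O=O: 5 × 489 = 2445
  Σ(broken) = 5761 kJ
Bonds formed (products):
  C=O: 8 × 830 = 6640
  O–H: 4 × 446 = 1784
  Σ(formed) = 8424 kJ
ΔH = Σ(broken) − Σ(formed) = 5761 − 8424 = −2663 kJ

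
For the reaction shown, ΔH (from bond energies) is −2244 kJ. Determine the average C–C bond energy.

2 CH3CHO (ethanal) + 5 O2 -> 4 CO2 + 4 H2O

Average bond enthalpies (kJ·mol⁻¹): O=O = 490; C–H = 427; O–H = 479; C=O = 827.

Let D be the C–C bond energy.
Σ(broken) = 2×D + 8×427 + 2×827 + 5×490 = 7520 + 2D
Σ(formed) = 8×827 + 8×479 = 10448
ΔH = Σ(broken) − Σ(formed) = (7520 + 2D) − (10448) = −2928 + 2D
Setting this equal to −2244 kJ gives 2D = 684, so D = 342 kJ/mol.

D(C–C) ≈ 342 kJ/mol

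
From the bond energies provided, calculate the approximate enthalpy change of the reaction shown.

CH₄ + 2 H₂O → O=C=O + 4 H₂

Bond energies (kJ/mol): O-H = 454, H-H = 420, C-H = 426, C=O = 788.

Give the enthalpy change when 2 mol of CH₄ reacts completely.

ΔH = +528 kJ

Bonds broken (reactants):
  C-H: 4 × 426 = 1704
  O-H: 4 × 454 = 1816
  Σ(broken) = 3520 kJ
Bonds formed (products):
  C=O: 2 × 788 = 1576
  H-H: 4 × 420 = 1680
  Σ(formed) = 3256 kJ
ΔH = Σ(broken) − Σ(formed) = 3520 − 3256 = +264 kJ
For 2× the reaction as written: 2 × (+264) = +528 kJ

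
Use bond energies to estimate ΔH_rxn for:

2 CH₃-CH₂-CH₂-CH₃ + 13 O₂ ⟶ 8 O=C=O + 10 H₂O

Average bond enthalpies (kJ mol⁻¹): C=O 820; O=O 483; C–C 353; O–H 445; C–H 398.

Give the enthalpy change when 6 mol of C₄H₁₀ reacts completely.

ΔH = −16989 kJ

Bonds broken (reactants):
  C–C: 6 × 353 = 2118
  C–H: 20 × 398 = 7960
  O=O: 13 × 483 = 6279
  Σ(broken) = 16357 kJ
Bonds formed (products):
  C=O: 16 × 820 = 13120
  O–H: 20 × 445 = 8900
  Σ(formed) = 22020 kJ
ΔH = Σ(broken) − Σ(formed) = 16357 − 22020 = −5663 kJ
For 3× the reaction as written: 3 × (−5663) = −16989 kJ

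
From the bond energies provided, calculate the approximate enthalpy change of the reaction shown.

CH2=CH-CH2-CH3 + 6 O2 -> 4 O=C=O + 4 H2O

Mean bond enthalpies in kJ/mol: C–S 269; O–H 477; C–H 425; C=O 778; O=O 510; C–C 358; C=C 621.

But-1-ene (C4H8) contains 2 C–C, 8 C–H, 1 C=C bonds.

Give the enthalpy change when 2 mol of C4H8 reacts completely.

ΔH = −4486 kJ

Bonds broken (reactants):
  C–C: 2 × 358 = 716
  C–H: 8 × 425 = 3400
  C=C: 1 × 621 = 621
  O=O: 6 × 510 = 3060
  Σ(broken) = 7797 kJ
Bonds formed (products):
  C=O: 8 × 778 = 6224
  O–H: 8 × 477 = 3816
  Σ(formed) = 10040 kJ
ΔH = Σ(broken) − Σ(formed) = 7797 − 10040 = −2243 kJ
For 2× the reaction as written: 2 × (−2243) = −4486 kJ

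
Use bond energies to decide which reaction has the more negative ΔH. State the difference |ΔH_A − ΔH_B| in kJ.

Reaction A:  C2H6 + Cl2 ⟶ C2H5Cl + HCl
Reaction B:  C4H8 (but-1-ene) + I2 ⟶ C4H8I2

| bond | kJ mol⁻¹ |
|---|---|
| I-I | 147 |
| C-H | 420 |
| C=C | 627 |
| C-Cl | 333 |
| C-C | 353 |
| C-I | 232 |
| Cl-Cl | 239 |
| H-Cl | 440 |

Reaction A, by 71 kJ

Reaction A:
  Bonds broken (reactants):
    C-C: 1 × 353 = 353
    C-H: 6 × 420 = 2520
    Cl-Cl: 1 × 239 = 239
    Σ(broken) = 3112 kJ
  Bonds formed (products):
    C-C: 1 × 353 = 353
    C-Cl: 1 × 333 = 333
    C-H: 5 × 420 = 2100
    H-Cl: 1 × 440 = 440
    Σ(formed) = 3226 kJ
  ΔH_A = 3112 − 3226 = −114 kJ
Reaction B:
  Bonds broken (reactants):
    C-C: 2 × 353 = 706
    C-H: 8 × 420 = 3360
    C=C: 1 × 627 = 627
    I-I: 1 × 147 = 147
    Σ(broken) = 4840 kJ
  Bonds formed (products):
    C-C: 3 × 353 = 1059
    C-H: 8 × 420 = 3360
    C-I: 2 × 232 = 464
    Σ(formed) = 4883 kJ
  ΔH_B = 4840 − 4883 = −43 kJ
ΔH_A − ΔH_B = −71 kJ, so reaction A has the more negative ΔH; |ΔH_A − ΔH_B| = 71 kJ.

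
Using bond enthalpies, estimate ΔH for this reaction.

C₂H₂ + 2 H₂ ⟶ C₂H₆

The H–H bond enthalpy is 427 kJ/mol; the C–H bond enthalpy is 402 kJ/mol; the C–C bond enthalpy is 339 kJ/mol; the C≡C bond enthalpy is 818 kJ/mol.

Bonds broken (reactants):
  C≡C: 1 × 818 = 818
  C–H: 2 × 402 = 804
  H–H: 2 × 427 = 854
  Σ(broken) = 2476 kJ
Bonds formed (products):
  C–C: 1 × 339 = 339
  C–H: 6 × 402 = 2412
  Σ(formed) = 2751 kJ
ΔH = Σ(broken) − Σ(formed) = 2476 − 2751 = −275 kJ

ΔH ≈ −275 kJ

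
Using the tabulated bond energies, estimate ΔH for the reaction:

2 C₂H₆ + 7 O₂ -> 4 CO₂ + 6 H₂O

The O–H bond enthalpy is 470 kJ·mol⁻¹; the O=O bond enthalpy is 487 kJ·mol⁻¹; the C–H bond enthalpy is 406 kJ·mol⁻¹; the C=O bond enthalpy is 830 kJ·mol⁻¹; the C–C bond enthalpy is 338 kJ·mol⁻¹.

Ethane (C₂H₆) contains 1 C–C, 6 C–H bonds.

ΔH ≈ −3323 kJ

Bonds broken (reactants):
  C–C: 2 × 338 = 676
  C–H: 12 × 406 = 4872
  O=O: 7 × 487 = 3409
  Σ(broken) = 8957 kJ
Bonds formed (products):
  C=O: 8 × 830 = 6640
  O–H: 12 × 470 = 5640
  Σ(formed) = 12280 kJ
ΔH = Σ(broken) − Σ(formed) = 8957 − 12280 = −3323 kJ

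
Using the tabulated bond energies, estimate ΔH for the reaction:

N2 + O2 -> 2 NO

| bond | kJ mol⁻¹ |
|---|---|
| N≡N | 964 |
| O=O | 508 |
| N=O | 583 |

ΔH ≈ +306 kJ

Bonds broken (reactants):
  N≡N: 1 × 964 = 964
  O=O: 1 × 508 = 508
  Σ(broken) = 1472 kJ
Bonds formed (products):
  N=O: 2 × 583 = 1166
  Σ(formed) = 1166 kJ
ΔH = Σ(broken) − Σ(formed) = 1472 − 1166 = +306 kJ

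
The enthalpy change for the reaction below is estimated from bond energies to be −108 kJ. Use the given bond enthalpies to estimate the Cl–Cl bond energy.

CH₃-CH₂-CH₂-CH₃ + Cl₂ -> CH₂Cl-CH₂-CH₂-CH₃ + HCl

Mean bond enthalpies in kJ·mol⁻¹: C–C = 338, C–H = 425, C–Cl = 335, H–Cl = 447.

D(Cl–Cl) ≈ 249 kJ/mol

Let D be the Cl–Cl bond energy.
Σ(broken) = 3×338 + 10×425 + 1×D = 5264 + D
Σ(formed) = 3×338 + 1×335 + 9×425 + 1×447 = 5621
ΔH = Σ(broken) − Σ(formed) = (5264 + D) − (5621) = −357 + D
Setting this equal to −108 kJ gives D = 249 kJ/mol.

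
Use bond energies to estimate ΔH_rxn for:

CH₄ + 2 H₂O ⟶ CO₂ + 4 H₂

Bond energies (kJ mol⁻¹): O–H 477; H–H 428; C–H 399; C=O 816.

Bonds broken (reactants):
  C–H: 4 × 399 = 1596
  O–H: 4 × 477 = 1908
  Σ(broken) = 3504 kJ
Bonds formed (products):
  C=O: 2 × 816 = 1632
  H–H: 4 × 428 = 1712
  Σ(formed) = 3344 kJ
ΔH = Σ(broken) − Σ(formed) = 3504 − 3344 = +160 kJ

ΔH ≈ +160 kJ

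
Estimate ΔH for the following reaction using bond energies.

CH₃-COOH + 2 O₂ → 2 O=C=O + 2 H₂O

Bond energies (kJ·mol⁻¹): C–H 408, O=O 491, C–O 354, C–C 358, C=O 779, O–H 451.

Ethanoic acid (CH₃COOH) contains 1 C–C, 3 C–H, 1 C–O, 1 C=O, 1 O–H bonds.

ΔH ≈ −772 kJ

Bonds broken (reactants):
  C–C: 1 × 358 = 358
  C–H: 3 × 408 = 1224
  C–O: 1 × 354 = 354
  C=O: 1 × 779 = 779
  O–H: 1 × 451 = 451
  O=O: 2 × 491 = 982
  Σ(broken) = 4148 kJ
Bonds formed (products):
  C=O: 4 × 779 = 3116
  O–H: 4 × 451 = 1804
  Σ(formed) = 4920 kJ
ΔH = Σ(broken) − Σ(formed) = 4148 − 4920 = −772 kJ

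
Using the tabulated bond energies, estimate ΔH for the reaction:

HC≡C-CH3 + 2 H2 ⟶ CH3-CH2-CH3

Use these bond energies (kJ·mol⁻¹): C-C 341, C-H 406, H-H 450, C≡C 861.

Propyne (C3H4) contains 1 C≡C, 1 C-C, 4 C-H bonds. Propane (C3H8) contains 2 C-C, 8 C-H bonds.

Bonds broken (reactants):
  C≡C: 1 × 861 = 861
  C-C: 1 × 341 = 341
  C-H: 4 × 406 = 1624
  H-H: 2 × 450 = 900
  Σ(broken) = 3726 kJ
Bonds formed (products):
  C-C: 2 × 341 = 682
  C-H: 8 × 406 = 3248
  Σ(formed) = 3930 kJ
ΔH = Σ(broken) − Σ(formed) = 3726 − 3930 = −204 kJ

ΔH ≈ −204 kJ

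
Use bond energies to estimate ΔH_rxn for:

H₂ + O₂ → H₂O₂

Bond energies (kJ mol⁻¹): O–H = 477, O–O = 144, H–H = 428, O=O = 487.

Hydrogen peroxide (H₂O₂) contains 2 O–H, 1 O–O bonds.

ΔH ≈ −183 kJ

Bonds broken (reactants):
  H–H: 1 × 428 = 428
  O=O: 1 × 487 = 487
  Σ(broken) = 915 kJ
Bonds formed (products):
  O–H: 2 × 477 = 954
  O–O: 1 × 144 = 144
  Σ(formed) = 1098 kJ
ΔH = Σ(broken) − Σ(formed) = 915 − 1098 = −183 kJ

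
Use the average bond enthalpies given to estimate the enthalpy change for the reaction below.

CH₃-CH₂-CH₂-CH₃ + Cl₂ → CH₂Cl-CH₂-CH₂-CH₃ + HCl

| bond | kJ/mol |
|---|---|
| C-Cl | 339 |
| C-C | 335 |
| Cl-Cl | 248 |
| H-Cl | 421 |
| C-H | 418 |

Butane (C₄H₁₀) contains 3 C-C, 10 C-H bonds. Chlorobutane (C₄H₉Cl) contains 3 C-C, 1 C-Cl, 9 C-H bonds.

Bonds broken (reactants):
  C-C: 3 × 335 = 1005
  C-H: 10 × 418 = 4180
  Cl-Cl: 1 × 248 = 248
  Σ(broken) = 5433 kJ
Bonds formed (products):
  C-C: 3 × 335 = 1005
  C-Cl: 1 × 339 = 339
  C-H: 9 × 418 = 3762
  H-Cl: 1 × 421 = 421
  Σ(formed) = 5527 kJ
ΔH = Σ(broken) − Σ(formed) = 5433 − 5527 = −94 kJ

ΔH ≈ −94 kJ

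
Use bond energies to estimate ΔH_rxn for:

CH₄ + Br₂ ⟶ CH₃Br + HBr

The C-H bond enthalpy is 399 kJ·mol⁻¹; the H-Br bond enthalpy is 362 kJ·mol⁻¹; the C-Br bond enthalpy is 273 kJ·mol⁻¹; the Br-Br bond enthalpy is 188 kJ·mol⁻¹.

ΔH ≈ −48 kJ

Bonds broken (reactants):
  Br-Br: 1 × 188 = 188
  C-H: 4 × 399 = 1596
  Σ(broken) = 1784 kJ
Bonds formed (products):
  C-Br: 1 × 273 = 273
  C-H: 3 × 399 = 1197
  H-Br: 1 × 362 = 362
  Σ(formed) = 1832 kJ
ΔH = Σ(broken) − Σ(formed) = 1784 − 1832 = −48 kJ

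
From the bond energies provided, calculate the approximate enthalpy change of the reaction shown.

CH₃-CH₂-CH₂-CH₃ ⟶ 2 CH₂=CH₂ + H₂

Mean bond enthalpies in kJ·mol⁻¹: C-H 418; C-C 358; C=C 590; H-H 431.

ΔH ≈ +299 kJ

Bonds broken (reactants):
  C-C: 3 × 358 = 1074
  C-H: 10 × 418 = 4180
  Σ(broken) = 5254 kJ
Bonds formed (products):
  C-H: 8 × 418 = 3344
  C=C: 2 × 590 = 1180
  H-H: 1 × 431 = 431
  Σ(formed) = 4955 kJ
ΔH = Σ(broken) − Σ(formed) = 5254 − 4955 = +299 kJ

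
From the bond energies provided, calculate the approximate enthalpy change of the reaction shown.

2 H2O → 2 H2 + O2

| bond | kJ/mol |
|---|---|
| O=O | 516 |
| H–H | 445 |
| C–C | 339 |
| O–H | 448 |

ΔH ≈ +386 kJ

Bonds broken (reactants):
  O–H: 4 × 448 = 1792
  Σ(broken) = 1792 kJ
Bonds formed (products):
  H–H: 2 × 445 = 890
  O=O: 1 × 516 = 516
  Σ(formed) = 1406 kJ
ΔH = Σ(broken) − Σ(formed) = 1792 − 1406 = +386 kJ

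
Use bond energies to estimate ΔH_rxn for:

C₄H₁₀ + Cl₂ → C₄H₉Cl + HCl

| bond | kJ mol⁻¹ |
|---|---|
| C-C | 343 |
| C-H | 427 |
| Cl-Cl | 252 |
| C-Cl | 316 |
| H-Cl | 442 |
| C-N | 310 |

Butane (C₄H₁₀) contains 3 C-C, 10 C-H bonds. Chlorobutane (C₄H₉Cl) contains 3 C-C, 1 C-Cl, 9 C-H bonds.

Bonds broken (reactants):
  C-C: 3 × 343 = 1029
  C-H: 10 × 427 = 4270
  Cl-Cl: 1 × 252 = 252
  Σ(broken) = 5551 kJ
Bonds formed (products):
  C-C: 3 × 343 = 1029
  C-Cl: 1 × 316 = 316
  C-H: 9 × 427 = 3843
  H-Cl: 1 × 442 = 442
  Σ(formed) = 5630 kJ
ΔH = Σ(broken) − Σ(formed) = 5551 − 5630 = −79 kJ

ΔH ≈ −79 kJ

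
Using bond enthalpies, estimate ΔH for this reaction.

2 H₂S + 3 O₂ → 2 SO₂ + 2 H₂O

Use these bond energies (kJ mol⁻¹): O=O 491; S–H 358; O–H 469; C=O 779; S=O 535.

Bonds broken (reactants):
  O=O: 3 × 491 = 1473
  S–H: 4 × 358 = 1432
  Σ(broken) = 2905 kJ
Bonds formed (products):
  O–H: 4 × 469 = 1876
  S=O: 4 × 535 = 2140
  Σ(formed) = 4016 kJ
ΔH = Σ(broken) − Σ(formed) = 2905 − 4016 = −1111 kJ

ΔH ≈ −1111 kJ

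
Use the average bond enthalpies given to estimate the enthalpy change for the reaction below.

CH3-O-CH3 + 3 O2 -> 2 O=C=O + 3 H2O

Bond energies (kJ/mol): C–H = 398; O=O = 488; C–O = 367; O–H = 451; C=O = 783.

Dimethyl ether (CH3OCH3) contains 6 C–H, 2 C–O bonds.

Bonds broken (reactants):
  C–H: 6 × 398 = 2388
  C–O: 2 × 367 = 734
  O=O: 3 × 488 = 1464
  Σ(broken) = 4586 kJ
Bonds formed (products):
  C=O: 4 × 783 = 3132
  O–H: 6 × 451 = 2706
  Σ(formed) = 5838 kJ
ΔH = Σ(broken) − Σ(formed) = 4586 − 5838 = −1252 kJ

ΔH ≈ −1252 kJ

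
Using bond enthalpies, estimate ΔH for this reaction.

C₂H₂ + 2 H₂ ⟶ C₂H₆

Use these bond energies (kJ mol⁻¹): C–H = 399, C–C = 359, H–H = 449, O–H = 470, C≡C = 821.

Bonds broken (reactants):
  C≡C: 1 × 821 = 821
  C–H: 2 × 399 = 798
  H–H: 2 × 449 = 898
  Σ(broken) = 2517 kJ
Bonds formed (products):
  C–C: 1 × 359 = 359
  C–H: 6 × 399 = 2394
  Σ(formed) = 2753 kJ
ΔH = Σ(broken) − Σ(formed) = 2517 − 2753 = −236 kJ

ΔH ≈ −236 kJ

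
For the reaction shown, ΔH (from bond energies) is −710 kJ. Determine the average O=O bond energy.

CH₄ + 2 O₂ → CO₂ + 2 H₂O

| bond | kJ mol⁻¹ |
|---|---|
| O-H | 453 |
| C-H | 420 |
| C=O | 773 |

Let D be the O=O bond energy.
Σ(broken) = 4×420 + 2×D = 1680 + 2D
Σ(formed) = 2×773 + 4×453 = 3358
ΔH = Σ(broken) − Σ(formed) = (1680 + 2D) − (3358) = −1678 + 2D
Setting this equal to −710 kJ gives 2D = 968, so D = 484 kJ/mol.

D(O=O) ≈ 484 kJ/mol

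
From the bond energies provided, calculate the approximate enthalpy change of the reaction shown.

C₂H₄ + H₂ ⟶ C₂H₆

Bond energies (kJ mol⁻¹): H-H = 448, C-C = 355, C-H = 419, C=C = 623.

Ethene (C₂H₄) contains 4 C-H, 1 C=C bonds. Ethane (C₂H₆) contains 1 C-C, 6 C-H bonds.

ΔH ≈ −122 kJ

Bonds broken (reactants):
  C-H: 4 × 419 = 1676
  C=C: 1 × 623 = 623
  H-H: 1 × 448 = 448
  Σ(broken) = 2747 kJ
Bonds formed (products):
  C-C: 1 × 355 = 355
  C-H: 6 × 419 = 2514
  Σ(formed) = 2869 kJ
ΔH = Σ(broken) − Σ(formed) = 2747 − 2869 = −122 kJ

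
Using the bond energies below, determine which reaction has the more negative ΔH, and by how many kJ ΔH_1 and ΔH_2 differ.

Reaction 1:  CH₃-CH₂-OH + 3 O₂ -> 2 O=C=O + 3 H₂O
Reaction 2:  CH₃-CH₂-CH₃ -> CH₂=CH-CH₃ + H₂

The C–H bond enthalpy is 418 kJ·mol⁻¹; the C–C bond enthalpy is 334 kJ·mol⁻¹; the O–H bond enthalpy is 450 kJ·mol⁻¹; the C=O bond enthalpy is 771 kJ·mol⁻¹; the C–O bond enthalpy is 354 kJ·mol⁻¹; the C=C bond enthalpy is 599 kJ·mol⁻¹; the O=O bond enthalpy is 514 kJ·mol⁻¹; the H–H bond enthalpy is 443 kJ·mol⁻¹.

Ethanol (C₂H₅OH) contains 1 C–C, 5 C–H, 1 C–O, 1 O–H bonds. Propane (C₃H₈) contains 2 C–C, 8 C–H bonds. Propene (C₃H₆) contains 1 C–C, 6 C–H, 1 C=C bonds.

Reaction 1, by 1142 kJ

Reaction 1:
  Bonds broken (reactants):
    C–C: 1 × 334 = 334
    C–H: 5 × 418 = 2090
    C–O: 1 × 354 = 354
    O–H: 1 × 450 = 450
    O=O: 3 × 514 = 1542
    Σ(broken) = 4770 kJ
  Bonds formed (products):
    C=O: 4 × 771 = 3084
    O–H: 6 × 450 = 2700
    Σ(formed) = 5784 kJ
  ΔH_1 = 4770 − 5784 = −1014 kJ
Reaction 2:
  Bonds broken (reactants):
    C–C: 2 × 334 = 668
    C–H: 8 × 418 = 3344
    Σ(broken) = 4012 kJ
  Bonds formed (products):
    C–C: 1 × 334 = 334
    C–H: 6 × 418 = 2508
    C=C: 1 × 599 = 599
    H–H: 1 × 443 = 443
    Σ(formed) = 3884 kJ
  ΔH_2 = 4012 − 3884 = +128 kJ
ΔH_1 − ΔH_2 = −1142 kJ, so reaction 1 has the more negative ΔH; |ΔH_1 − ΔH_2| = 1142 kJ.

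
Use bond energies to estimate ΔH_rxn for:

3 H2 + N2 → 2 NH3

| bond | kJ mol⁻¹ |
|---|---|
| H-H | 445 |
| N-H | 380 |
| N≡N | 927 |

ΔH ≈ −18 kJ

Bonds broken (reactants):
  H-H: 3 × 445 = 1335
  N≡N: 1 × 927 = 927
  Σ(broken) = 2262 kJ
Bonds formed (products):
  N-H: 6 × 380 = 2280
  Σ(formed) = 2280 kJ
ΔH = Σ(broken) − Σ(formed) = 2262 − 2280 = −18 kJ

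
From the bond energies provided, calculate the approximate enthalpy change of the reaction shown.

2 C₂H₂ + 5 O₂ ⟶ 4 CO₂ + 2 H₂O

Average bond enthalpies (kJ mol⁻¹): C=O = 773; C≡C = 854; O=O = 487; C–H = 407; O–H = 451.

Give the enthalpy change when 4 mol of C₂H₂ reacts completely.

ΔH = −4434 kJ

Bonds broken (reactants):
  C≡C: 2 × 854 = 1708
  C–H: 4 × 407 = 1628
  O=O: 5 × 487 = 2435
  Σ(broken) = 5771 kJ
Bonds formed (products):
  C=O: 8 × 773 = 6184
  O–H: 4 × 451 = 1804
  Σ(formed) = 7988 kJ
ΔH = Σ(broken) − Σ(formed) = 5771 − 7988 = −2217 kJ
For 2× the reaction as written: 2 × (−2217) = −4434 kJ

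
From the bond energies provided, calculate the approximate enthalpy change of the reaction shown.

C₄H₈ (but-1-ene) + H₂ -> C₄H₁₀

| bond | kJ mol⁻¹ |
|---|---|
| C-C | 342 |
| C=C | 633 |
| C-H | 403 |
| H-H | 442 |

Bonds broken (reactants):
  C-C: 2 × 342 = 684
  C-H: 8 × 403 = 3224
  C=C: 1 × 633 = 633
  H-H: 1 × 442 = 442
  Σ(broken) = 4983 kJ
Bonds formed (products):
  C-C: 3 × 342 = 1026
  C-H: 10 × 403 = 4030
  Σ(formed) = 5056 kJ
ΔH = Σ(broken) − Σ(formed) = 4983 − 5056 = −73 kJ

ΔH ≈ −73 kJ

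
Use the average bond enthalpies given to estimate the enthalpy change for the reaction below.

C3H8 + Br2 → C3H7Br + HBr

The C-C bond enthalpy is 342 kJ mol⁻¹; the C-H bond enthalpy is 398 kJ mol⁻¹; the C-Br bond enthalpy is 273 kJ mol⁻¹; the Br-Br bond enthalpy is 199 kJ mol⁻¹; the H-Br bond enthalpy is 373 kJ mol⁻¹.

Bonds broken (reactants):
  Br-Br: 1 × 199 = 199
  C-C: 2 × 342 = 684
  C-H: 8 × 398 = 3184
  Σ(broken) = 4067 kJ
Bonds formed (products):
  C-Br: 1 × 273 = 273
  C-C: 2 × 342 = 684
  C-H: 7 × 398 = 2786
  H-Br: 1 × 373 = 373
  Σ(formed) = 4116 kJ
ΔH = Σ(broken) − Σ(formed) = 4067 − 4116 = −49 kJ

ΔH ≈ −49 kJ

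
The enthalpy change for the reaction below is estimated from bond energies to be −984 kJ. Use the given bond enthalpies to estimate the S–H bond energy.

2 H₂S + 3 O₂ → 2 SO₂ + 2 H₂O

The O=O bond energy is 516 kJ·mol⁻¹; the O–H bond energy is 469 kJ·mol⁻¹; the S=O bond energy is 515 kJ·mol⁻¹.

D(S–H) ≈ 351 kJ/mol

Let D be the S–H bond energy.
Σ(broken) = 3×516 + 4×D = 1548 + 4D
Σ(formed) = 4×469 + 4×515 = 3936
ΔH = Σ(broken) − Σ(formed) = (1548 + 4D) − (3936) = −2388 + 4D
Setting this equal to −984 kJ gives 4D = 1404, so D = 351 kJ/mol.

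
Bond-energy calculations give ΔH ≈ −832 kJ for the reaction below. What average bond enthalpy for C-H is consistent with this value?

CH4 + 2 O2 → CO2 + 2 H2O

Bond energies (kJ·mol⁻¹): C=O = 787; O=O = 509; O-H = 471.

D(C-H) ≈ 402 kJ/mol

Let D be the C-H bond energy.
Σ(broken) = 4×D + 2×509 = 1018 + 4D
Σ(formed) = 2×787 + 4×471 = 3458
ΔH = Σ(broken) − Σ(formed) = (1018 + 4D) − (3458) = −2440 + 4D
Setting this equal to −832 kJ gives 4D = 1608, so D = 402 kJ/mol.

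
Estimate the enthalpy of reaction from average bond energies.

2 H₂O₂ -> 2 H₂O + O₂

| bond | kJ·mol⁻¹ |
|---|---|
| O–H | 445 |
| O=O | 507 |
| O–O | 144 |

Bonds broken (reactants):
  O–H: 4 × 445 = 1780
  O–O: 2 × 144 = 288
  Σ(broken) = 2068 kJ
Bonds formed (products):
  O–H: 4 × 445 = 1780
  O=O: 1 × 507 = 507
  Σ(formed) = 2287 kJ
ΔH = Σ(broken) − Σ(formed) = 2068 − 2287 = −219 kJ

ΔH ≈ −219 kJ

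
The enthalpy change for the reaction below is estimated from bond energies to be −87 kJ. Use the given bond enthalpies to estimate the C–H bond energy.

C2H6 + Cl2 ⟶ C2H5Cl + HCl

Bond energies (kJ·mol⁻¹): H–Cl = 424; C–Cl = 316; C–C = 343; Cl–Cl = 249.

D(C–H) ≈ 404 kJ/mol

Let D be the C–H bond energy.
Σ(broken) = 1×343 + 6×D + 1×249 = 592 + 6D
Σ(formed) = 1×343 + 1×316 + 5×D + 1×424 = 1083 + 5D
ΔH = Σ(broken) − Σ(formed) = (592 + 6D) − (1083 + 5D) = −491 + D
Setting this equal to −87 kJ gives D = 404 kJ/mol.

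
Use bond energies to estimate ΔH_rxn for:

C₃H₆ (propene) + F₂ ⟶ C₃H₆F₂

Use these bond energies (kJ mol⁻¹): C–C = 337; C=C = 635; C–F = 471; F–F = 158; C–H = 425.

Bonds broken (reactants):
  C–C: 1 × 337 = 337
  C–H: 6 × 425 = 2550
  C=C: 1 × 635 = 635
  F–F: 1 × 158 = 158
  Σ(broken) = 3680 kJ
Bonds formed (products):
  C–C: 2 × 337 = 674
  C–F: 2 × 471 = 942
  C–H: 6 × 425 = 2550
  Σ(formed) = 4166 kJ
ΔH = Σ(broken) − Σ(formed) = 3680 − 4166 = −486 kJ

ΔH ≈ −486 kJ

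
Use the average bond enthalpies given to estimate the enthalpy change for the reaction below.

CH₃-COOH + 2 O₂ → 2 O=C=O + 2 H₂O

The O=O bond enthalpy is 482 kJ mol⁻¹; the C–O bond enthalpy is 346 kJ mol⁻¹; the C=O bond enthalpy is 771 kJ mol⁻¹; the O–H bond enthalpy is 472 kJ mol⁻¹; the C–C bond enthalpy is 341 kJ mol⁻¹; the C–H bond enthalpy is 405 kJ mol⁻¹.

Bonds broken (reactants):
  C–C: 1 × 341 = 341
  C–H: 3 × 405 = 1215
  C–O: 1 × 346 = 346
  C=O: 1 × 771 = 771
  O–H: 1 × 472 = 472
  O=O: 2 × 482 = 964
  Σ(broken) = 4109 kJ
Bonds formed (products):
  C=O: 4 × 771 = 3084
  O–H: 4 × 472 = 1888
  Σ(formed) = 4972 kJ
ΔH = Σ(broken) − Σ(formed) = 4109 − 4972 = −863 kJ

ΔH ≈ −863 kJ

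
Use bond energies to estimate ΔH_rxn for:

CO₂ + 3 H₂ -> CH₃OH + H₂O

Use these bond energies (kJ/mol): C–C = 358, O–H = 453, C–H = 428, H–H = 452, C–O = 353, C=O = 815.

Bonds broken (reactants):
  C=O: 2 × 815 = 1630
  H–H: 3 × 452 = 1356
  Σ(broken) = 2986 kJ
Bonds formed (products):
  C–H: 3 × 428 = 1284
  C–O: 1 × 353 = 353
  O–H: 3 × 453 = 1359
  Σ(formed) = 2996 kJ
ΔH = Σ(broken) − Σ(formed) = 2986 − 2996 = −10 kJ

ΔH ≈ −10 kJ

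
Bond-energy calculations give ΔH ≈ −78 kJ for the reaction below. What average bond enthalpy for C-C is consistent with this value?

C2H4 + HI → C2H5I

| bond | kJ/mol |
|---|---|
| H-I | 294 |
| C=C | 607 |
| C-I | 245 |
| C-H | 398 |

D(C-C) ≈ 336 kJ/mol

Let D be the C-C bond energy.
Σ(broken) = 4×398 + 1×607 + 1×294 = 2493
Σ(formed) = 1×D + 5×398 + 1×245 = 2235 + D
ΔH = Σ(broken) − Σ(formed) = (2493) − (2235 + D) = +258 − D
Setting this equal to −78 kJ gives D = 336 kJ/mol.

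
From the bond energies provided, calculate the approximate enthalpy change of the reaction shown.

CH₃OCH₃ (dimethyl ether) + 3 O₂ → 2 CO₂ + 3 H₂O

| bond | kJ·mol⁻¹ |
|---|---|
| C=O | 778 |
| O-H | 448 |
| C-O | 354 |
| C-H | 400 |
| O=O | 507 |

ΔH ≈ −1171 kJ

Bonds broken (reactants):
  C-H: 6 × 400 = 2400
  C-O: 2 × 354 = 708
  O=O: 3 × 507 = 1521
  Σ(broken) = 4629 kJ
Bonds formed (products):
  C=O: 4 × 778 = 3112
  O-H: 6 × 448 = 2688
  Σ(formed) = 5800 kJ
ΔH = Σ(broken) − Σ(formed) = 4629 − 5800 = −1171 kJ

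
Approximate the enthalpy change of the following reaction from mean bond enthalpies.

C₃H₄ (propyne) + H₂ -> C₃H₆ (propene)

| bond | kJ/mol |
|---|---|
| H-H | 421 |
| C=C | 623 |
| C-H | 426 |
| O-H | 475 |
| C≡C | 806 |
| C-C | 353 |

Bonds broken (reactants):
  C≡C: 1 × 806 = 806
  C-C: 1 × 353 = 353
  C-H: 4 × 426 = 1704
  H-H: 1 × 421 = 421
  Σ(broken) = 3284 kJ
Bonds formed (products):
  C-C: 1 × 353 = 353
  C-H: 6 × 426 = 2556
  C=C: 1 × 623 = 623
  Σ(formed) = 3532 kJ
ΔH = Σ(broken) − Σ(formed) = 3284 − 3532 = −248 kJ

ΔH ≈ −248 kJ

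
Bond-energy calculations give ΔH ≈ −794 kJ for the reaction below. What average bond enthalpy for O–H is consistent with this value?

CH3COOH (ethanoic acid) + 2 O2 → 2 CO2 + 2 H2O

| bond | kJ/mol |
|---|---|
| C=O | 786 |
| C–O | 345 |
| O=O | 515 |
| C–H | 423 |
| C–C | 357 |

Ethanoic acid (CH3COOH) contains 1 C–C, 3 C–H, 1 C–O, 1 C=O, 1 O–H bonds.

D(O–H) ≈ 479 kJ/mol

Let D be the O–H bond energy.
Σ(broken) = 1×357 + 3×423 + 1×345 + 1×786 + 1×D + 2×515 = 3787 + D
Σ(formed) = 4×786 + 4×D = 3144 + 4D
ΔH = Σ(broken) − Σ(formed) = (3787 + D) − (3144 + 4D) = +643 − 3D
Setting this equal to −794 kJ gives 3D = 1437, so D = 479 kJ/mol.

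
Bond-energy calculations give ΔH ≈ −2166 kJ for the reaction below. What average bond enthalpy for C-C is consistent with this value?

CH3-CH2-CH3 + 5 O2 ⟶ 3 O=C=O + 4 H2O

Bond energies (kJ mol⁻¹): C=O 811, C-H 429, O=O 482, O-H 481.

D(C-C) ≈ 353 kJ/mol

Let D be the C-C bond energy.
Σ(broken) = 2×D + 8×429 + 5×482 = 5842 + 2D
Σ(formed) = 6×811 + 8×481 = 8714
ΔH = Σ(broken) − Σ(formed) = (5842 + 2D) − (8714) = −2872 + 2D
Setting this equal to −2166 kJ gives 2D = 706, so D = 353 kJ/mol.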